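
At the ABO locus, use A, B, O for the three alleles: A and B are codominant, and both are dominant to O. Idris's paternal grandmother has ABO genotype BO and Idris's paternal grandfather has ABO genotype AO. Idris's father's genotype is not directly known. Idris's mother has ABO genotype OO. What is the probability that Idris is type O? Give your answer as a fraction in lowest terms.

1/2

Idris's father's ABO genotype from BO × AO: 1/4 AB, 1/4 AO, 1/4 BO, 1/4 OO.
Crossing each possibility with the mother OO and summing P(type O): 1/4·0 + 1/4·1/2 + 1/4·1/2 + 1/4·1 = 1/2.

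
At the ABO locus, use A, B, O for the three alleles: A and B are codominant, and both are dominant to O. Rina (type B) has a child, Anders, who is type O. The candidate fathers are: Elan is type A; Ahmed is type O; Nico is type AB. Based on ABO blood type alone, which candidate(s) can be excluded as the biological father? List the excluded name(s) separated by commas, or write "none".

Nico

A candidate is excluded only if no genotype consistent with his phenotype could produce a type O child with a type B mother.
Nico (type AB): no genotype consistent with that phenotype can produce a type-O child with a type-B mother.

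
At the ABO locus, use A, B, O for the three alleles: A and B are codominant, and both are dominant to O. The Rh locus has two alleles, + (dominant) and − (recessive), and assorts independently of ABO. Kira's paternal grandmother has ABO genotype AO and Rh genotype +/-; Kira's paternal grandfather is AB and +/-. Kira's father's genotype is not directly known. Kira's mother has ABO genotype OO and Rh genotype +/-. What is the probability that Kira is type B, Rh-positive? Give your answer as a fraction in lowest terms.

3/16

Kira's father's ABO genotype from AO × AB: 1/4 AA, 1/4 AB, 1/4 AO, 1/4 BO.
Crossing each possibility with the mother OO and summing P(type B): 1/4·0 + 1/4·1/2 + 1/4·0 + 1/4·1/2 = 1/4.
Similarly for Rh via the father's Rh distribution: P(Rh+) = 3/4.
Independent loci: 1/4 × 3/4 = 3/16.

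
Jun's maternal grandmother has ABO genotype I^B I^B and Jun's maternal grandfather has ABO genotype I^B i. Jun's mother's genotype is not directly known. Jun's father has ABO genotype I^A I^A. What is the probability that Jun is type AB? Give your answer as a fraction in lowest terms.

3/4

Jun's mother's ABO genotype from I^B I^B × I^B i: 1/2 I^B I^B, 1/2 I^B i.
Crossing each possibility with the father I^A I^A and summing P(type AB): 1/2·1 + 1/2·1/2 = 3/4.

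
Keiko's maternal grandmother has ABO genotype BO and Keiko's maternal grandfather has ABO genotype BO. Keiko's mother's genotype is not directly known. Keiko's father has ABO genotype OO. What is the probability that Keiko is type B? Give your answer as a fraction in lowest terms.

1/2

Keiko's mother's ABO genotype from BO × BO: 1/4 BB, 1/2 BO, 1/4 OO.
Crossing each possibility with the father OO and summing P(type B): 1/4·1 + 1/2·1/2 + 1/4·0 = 1/2.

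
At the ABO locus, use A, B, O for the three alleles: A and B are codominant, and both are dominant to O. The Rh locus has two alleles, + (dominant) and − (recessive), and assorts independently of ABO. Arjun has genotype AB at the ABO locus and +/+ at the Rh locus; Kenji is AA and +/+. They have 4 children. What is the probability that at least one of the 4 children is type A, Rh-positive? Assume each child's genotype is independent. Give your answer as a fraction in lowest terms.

ABO cross AB × AA → 1/2 A, 1/2 AB.
Rh cross +/+ × +/+ → 1 Rh+; so P(type A, Rh-positive) = 1/2 × 1 = 1/2 per child.
P(none) = (1/2)^4 = 1/16; P(at least one) = 1 − 1/16 = 15/16.

15/16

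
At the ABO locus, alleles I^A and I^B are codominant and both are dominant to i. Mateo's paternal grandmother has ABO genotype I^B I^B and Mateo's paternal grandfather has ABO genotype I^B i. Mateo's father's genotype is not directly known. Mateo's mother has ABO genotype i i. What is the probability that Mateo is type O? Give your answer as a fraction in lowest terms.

1/4

Mateo's father's ABO genotype from I^B I^B × I^B i: 1/2 I^B I^B, 1/2 I^B i.
Crossing each possibility with the mother i i and summing P(type O): 1/2·0 + 1/2·1/2 = 1/4.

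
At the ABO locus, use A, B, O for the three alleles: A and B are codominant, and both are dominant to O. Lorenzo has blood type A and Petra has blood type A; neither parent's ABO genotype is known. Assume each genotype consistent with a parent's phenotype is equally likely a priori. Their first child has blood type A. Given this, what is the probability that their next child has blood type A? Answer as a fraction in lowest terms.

19/20

Possible genotypes: Lorenzo ∈ {AA, AO}; Petra ∈ {AA, AO}.
Weight each parental genotype pair by prior × P(type-A child):
  AA × AA: posterior weight 4/15; P(next child type A) = 1.
  AA × AO: posterior weight 4/15; P(next child type A) = 1.
  AO × AA: posterior weight 4/15; P(next child type A) = 1.
  AO × AO: posterior weight 1/5; P(next child type A) = 3/4.
Weighted sum = 19/20.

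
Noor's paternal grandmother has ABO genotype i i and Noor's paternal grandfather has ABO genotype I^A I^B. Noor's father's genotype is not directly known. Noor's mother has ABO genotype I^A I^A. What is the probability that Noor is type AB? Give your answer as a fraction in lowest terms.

Noor's father's ABO genotype from i i × I^A I^B: 1/2 I^A i, 1/2 I^B i.
Crossing each possibility with the mother I^A I^A and summing P(type AB): 1/2·0 + 1/2·1/2 = 1/4.

1/4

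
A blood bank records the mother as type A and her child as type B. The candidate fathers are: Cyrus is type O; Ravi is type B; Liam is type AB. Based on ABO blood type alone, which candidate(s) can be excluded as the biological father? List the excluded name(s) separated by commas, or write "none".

A candidate is excluded only if no genotype consistent with his phenotype could produce a type B child with a type A mother.
Cyrus (type O): no genotype consistent with that phenotype can produce a type-B child with a type-A mother.

Cyrus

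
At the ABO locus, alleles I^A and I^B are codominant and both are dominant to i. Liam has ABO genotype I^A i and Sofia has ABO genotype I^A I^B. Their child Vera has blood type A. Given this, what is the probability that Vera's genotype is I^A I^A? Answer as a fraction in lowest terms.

1/2

Cross I^A i × I^A I^B → 1/4 I^A I^A, 1/4 I^A I^B, 1/4 I^A i, 1/4 I^B i.
Type-A genotypes among offspring: I^A I^A (1/4), I^A i (1/4); total 1/2.
P(I^A I^A | type A) = (1/4) / (1/2) = 1/2.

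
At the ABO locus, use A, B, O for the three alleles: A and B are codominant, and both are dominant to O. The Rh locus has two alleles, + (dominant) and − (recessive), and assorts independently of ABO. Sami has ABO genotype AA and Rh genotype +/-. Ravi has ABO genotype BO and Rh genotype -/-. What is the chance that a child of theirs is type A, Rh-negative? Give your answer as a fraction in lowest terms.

ABO cross AA × BO → offspring phenotypes: 1/2 A, 1/2 AB.
Rh cross +/- × -/- → 1/2 Rh+, 1/2 Rh-.
Independent loci: P(type A, Rh-negative) = 1/2 × 1/2 = 1/4.

1/4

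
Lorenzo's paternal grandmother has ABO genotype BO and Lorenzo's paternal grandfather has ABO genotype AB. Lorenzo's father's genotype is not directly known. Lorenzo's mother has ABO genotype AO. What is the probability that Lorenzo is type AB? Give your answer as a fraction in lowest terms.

1/4

Lorenzo's father's ABO genotype from BO × AB: 1/4 AB, 1/4 AO, 1/4 BB, 1/4 BO.
Crossing each possibility with the mother AO and summing P(type AB): 1/4·1/4 + 1/4·0 + 1/4·1/2 + 1/4·1/4 = 1/4.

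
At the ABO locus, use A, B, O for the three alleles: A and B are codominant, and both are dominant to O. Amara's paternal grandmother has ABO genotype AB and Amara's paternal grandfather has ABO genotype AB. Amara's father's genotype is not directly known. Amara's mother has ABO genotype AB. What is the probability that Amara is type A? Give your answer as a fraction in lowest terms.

Amara's father's ABO genotype from AB × AB: 1/4 AA, 1/2 AB, 1/4 BB.
Crossing each possibility with the mother AB and summing P(type A): 1/4·1/2 + 1/2·1/4 + 1/4·0 = 1/4.

1/4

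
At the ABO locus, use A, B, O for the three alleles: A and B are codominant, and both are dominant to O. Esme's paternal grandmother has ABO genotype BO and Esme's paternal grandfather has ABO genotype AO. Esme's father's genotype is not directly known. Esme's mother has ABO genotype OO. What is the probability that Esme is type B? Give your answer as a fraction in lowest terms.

1/4

Esme's father's ABO genotype from BO × AO: 1/4 AB, 1/4 AO, 1/4 BO, 1/4 OO.
Crossing each possibility with the mother OO and summing P(type B): 1/4·1/2 + 1/4·0 + 1/4·1/2 + 1/4·0 = 1/4.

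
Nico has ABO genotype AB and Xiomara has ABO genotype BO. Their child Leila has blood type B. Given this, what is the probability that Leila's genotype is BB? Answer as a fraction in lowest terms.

1/2

Cross AB × BO → 1/4 AB, 1/4 AO, 1/4 BB, 1/4 BO.
Type-B genotypes among offspring: BB (1/4), BO (1/4); total 1/2.
P(BB | type B) = (1/4) / (1/2) = 1/2.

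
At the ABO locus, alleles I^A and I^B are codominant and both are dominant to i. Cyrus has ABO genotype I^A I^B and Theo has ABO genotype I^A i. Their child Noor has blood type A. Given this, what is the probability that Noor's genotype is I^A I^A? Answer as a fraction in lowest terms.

Cross I^A I^B × I^A i → 1/4 I^A I^A, 1/4 I^A I^B, 1/4 I^A i, 1/4 I^B i.
Type-A genotypes among offspring: I^A I^A (1/4), I^A i (1/4); total 1/2.
P(I^A I^A | type A) = (1/4) / (1/2) = 1/2.

1/2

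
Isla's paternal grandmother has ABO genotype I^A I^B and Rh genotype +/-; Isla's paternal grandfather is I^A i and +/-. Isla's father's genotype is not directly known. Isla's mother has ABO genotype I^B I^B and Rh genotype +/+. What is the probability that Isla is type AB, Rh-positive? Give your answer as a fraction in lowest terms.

Isla's father's ABO genotype from I^A I^B × I^A i: 1/4 I^A I^A, 1/4 I^A I^B, 1/4 I^A i, 1/4 I^B i.
Crossing each possibility with the mother I^B I^B and summing P(type AB): 1/4·1 + 1/4·1/2 + 1/4·1/2 + 1/4·0 = 1/2.
Similarly for Rh via the father's Rh distribution: P(Rh+) = 1.
Independent loci: 1/2 × 1 = 1/2.

1/2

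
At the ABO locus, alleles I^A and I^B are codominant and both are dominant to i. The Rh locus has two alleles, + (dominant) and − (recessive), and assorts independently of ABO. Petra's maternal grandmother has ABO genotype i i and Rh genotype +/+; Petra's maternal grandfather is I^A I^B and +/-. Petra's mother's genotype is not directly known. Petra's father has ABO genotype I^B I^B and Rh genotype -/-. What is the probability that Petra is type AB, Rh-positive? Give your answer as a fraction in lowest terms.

Petra's mother's ABO genotype from i i × I^A I^B: 1/2 I^A i, 1/2 I^B i.
Crossing each possibility with the father I^B I^B and summing P(type AB): 1/2·1/2 + 1/2·0 = 1/4.
Similarly for Rh via the mother's Rh distribution: P(Rh+) = 3/4.
Independent loci: 1/4 × 3/4 = 3/16.

3/16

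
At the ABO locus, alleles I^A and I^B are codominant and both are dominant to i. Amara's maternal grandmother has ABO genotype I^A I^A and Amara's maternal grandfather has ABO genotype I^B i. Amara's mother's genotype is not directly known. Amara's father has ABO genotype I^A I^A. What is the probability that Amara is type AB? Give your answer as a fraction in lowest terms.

1/4

Amara's mother's ABO genotype from I^A I^A × I^B i: 1/2 I^A I^B, 1/2 I^A i.
Crossing each possibility with the father I^A I^A and summing P(type AB): 1/2·1/2 + 1/2·0 = 1/4.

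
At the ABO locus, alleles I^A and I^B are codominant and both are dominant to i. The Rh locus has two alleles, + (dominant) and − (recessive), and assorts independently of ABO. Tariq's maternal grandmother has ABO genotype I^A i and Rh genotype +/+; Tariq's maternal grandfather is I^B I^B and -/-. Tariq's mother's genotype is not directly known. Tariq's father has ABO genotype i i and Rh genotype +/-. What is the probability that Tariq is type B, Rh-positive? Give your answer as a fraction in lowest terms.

Tariq's mother's ABO genotype from I^A i × I^B I^B: 1/2 I^A I^B, 1/2 I^B i.
Crossing each possibility with the father i i and summing P(type B): 1/2·1/2 + 1/2·1/2 = 1/2.
Similarly for Rh via the mother's Rh distribution: P(Rh+) = 3/4.
Independent loci: 1/2 × 3/4 = 3/8.

3/8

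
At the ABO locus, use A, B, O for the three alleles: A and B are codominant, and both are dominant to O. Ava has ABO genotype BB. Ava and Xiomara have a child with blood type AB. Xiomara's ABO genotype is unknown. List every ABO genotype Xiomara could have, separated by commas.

AA, AB, AO

For each candidate genotype of Xiomara, check whether crossing it with BB can produce every observed child phenotype.
  AA → possible child types {AB} ✓
  AB → possible child types {B, AB} ✓
  AO → possible child types {B, AB} ✓
  BB → possible child types {B} ✗
  BO → possible child types {B} ✗
  OO → possible child types {B} ✗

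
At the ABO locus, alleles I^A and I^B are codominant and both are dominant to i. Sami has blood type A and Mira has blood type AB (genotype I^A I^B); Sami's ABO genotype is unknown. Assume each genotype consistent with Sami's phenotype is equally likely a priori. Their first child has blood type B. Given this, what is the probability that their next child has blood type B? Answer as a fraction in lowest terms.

1/4

Possible genotypes: Sami ∈ {I^A I^A, I^A i}; Mira ∈ {I^A I^B}.
Weight each parental genotype pair by prior × P(type-B child):
  I^A i × I^A I^B: posterior weight 1; P(next child type B) = 1/4.
Weighted sum = 1/4.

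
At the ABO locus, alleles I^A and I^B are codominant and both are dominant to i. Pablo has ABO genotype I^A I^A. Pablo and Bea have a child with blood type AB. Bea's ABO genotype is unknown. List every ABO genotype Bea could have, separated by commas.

For each candidate genotype of Bea, check whether crossing it with I^A I^A can produce every observed child phenotype.
  I^A I^A → possible child types {A} ✗
  I^A I^B → possible child types {A, AB} ✓
  I^A i → possible child types {A} ✗
  I^B I^B → possible child types {AB} ✓
  I^B i → possible child types {A, AB} ✓
  i i → possible child types {A} ✗

I^A I^B, I^B I^B, I^B i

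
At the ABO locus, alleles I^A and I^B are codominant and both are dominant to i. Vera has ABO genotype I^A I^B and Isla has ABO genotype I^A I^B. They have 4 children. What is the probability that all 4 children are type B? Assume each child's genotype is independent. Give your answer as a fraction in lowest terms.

ABO cross I^A I^B × I^A I^B → 1/4 A, 1/4 B, 1/2 AB.
So P(type B) = 1/4 per child.
All 4 independent: (1/4)^4 = 1/256.

1/256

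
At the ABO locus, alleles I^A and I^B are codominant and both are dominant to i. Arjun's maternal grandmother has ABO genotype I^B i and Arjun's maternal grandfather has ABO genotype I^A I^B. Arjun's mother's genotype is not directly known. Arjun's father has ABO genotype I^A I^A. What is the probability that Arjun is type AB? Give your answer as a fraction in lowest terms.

Arjun's mother's ABO genotype from I^B i × I^A I^B: 1/4 I^A I^B, 1/4 I^A i, 1/4 I^B I^B, 1/4 I^B i.
Crossing each possibility with the father I^A I^A and summing P(type AB): 1/4·1/2 + 1/4·0 + 1/4·1 + 1/4·1/2 = 1/2.

1/2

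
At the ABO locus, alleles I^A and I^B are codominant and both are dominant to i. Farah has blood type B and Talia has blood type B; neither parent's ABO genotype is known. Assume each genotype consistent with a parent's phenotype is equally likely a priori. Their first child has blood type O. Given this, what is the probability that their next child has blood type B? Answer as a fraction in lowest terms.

3/4

Possible genotypes: Farah ∈ {I^B I^B, I^B i}; Talia ∈ {I^B I^B, I^B i}.
Weight each parental genotype pair by prior × P(type-O child):
  I^B i × I^B i: posterior weight 1; P(next child type B) = 3/4.
Weighted sum = 3/4.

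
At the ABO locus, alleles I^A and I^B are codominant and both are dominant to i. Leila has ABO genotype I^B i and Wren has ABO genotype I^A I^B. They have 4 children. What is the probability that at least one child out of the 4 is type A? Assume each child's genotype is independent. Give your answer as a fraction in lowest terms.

ABO cross I^B i × I^A I^B → 1/4 A, 1/2 B, 1/4 AB.
So P(type A) = 1/4 per child.
P(none) = (3/4)^4 = 81/256; P(at least one) = 1 − 81/256 = 175/256.

175/256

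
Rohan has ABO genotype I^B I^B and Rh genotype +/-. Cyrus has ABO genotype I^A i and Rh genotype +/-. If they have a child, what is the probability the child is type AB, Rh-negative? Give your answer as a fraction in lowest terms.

1/8

ABO cross I^B I^B × I^A i → offspring phenotypes: 1/2 B, 1/2 AB.
Rh cross +/- × +/- → 3/4 Rh+, 1/4 Rh-.
Independent loci: P(type AB, Rh-negative) = 1/2 × 1/4 = 1/8.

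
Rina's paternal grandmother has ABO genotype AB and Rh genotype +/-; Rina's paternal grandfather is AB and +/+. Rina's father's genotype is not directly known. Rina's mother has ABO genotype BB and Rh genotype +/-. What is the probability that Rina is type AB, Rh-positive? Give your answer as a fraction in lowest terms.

Rina's father's ABO genotype from AB × AB: 1/4 AA, 1/2 AB, 1/4 BB.
Crossing each possibility with the mother BB and summing P(type AB): 1/4·1 + 1/2·1/2 + 1/4·0 = 1/2.
Similarly for Rh via the father's Rh distribution: P(Rh+) = 7/8.
Independent loci: 1/2 × 7/8 = 7/16.

7/16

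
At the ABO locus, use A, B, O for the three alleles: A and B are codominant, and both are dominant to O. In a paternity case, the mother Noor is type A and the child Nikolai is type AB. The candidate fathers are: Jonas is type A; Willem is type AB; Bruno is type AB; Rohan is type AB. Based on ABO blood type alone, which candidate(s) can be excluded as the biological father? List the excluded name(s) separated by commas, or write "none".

Jonas

A candidate is excluded only if no genotype consistent with his phenotype could produce a type AB child with a type A mother.
Jonas (type A): no genotype consistent with that phenotype can produce a type-AB child with a type-A mother.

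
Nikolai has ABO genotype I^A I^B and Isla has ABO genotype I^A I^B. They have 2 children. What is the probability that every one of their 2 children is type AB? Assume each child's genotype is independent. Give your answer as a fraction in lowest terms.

ABO cross I^A I^B × I^A I^B → 1/4 A, 1/4 B, 1/2 AB.
So P(type AB) = 1/2 per child.
All 2 independent: (1/2)^2 = 1/4.

1/4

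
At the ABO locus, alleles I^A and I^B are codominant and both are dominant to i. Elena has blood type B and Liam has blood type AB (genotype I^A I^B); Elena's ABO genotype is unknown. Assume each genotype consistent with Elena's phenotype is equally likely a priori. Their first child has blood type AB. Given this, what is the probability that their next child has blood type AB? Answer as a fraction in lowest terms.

5/12

Possible genotypes: Elena ∈ {I^B I^B, I^B i}; Liam ∈ {I^A I^B}.
Weight each parental genotype pair by prior × P(type-AB child):
  I^B I^B × I^A I^B: posterior weight 2/3; P(next child type AB) = 1/2.
  I^B i × I^A I^B: posterior weight 1/3; P(next child type AB) = 1/4.
Weighted sum = 5/12.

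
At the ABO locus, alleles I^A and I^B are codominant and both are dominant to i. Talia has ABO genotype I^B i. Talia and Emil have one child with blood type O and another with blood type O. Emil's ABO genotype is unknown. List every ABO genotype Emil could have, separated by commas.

For each candidate genotype of Emil, check whether crossing it with I^B i can produce every observed child phenotype.
  I^A I^A → possible child types {A, AB} ✗
  I^A I^B → possible child types {A, B, AB} ✗
  I^A i → possible child types {O, A, B, AB} ✓
  I^B I^B → possible child types {B} ✗
  I^B i → possible child types {O, B} ✓
  i i → possible child types {O, B} ✓

I^A i, I^B i, i i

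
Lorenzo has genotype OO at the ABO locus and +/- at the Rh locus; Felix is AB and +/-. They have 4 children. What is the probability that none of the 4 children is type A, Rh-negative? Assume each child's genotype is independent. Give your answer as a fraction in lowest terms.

ABO cross OO × AB → 1/2 A, 1/2 B.
Rh cross +/- × +/- → 3/4 Rh+, 1/4 Rh-; so P(type A, Rh-negative) = 1/2 × 1/4 = 1/8 per child.
P(not type A, Rh-negative) = 7/8 for one child; (7/8)^4 = 2401/4096.

2401/4096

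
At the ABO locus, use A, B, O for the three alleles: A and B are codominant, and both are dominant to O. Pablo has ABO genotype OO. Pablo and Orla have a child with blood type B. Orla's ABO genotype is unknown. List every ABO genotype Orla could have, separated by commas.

AB, BB, BO

For each candidate genotype of Orla, check whether crossing it with OO can produce every observed child phenotype.
  AA → possible child types {A} ✗
  AB → possible child types {A, B} ✓
  AO → possible child types {O, A} ✗
  BB → possible child types {B} ✓
  BO → possible child types {O, B} ✓
  OO → possible child types {O} ✗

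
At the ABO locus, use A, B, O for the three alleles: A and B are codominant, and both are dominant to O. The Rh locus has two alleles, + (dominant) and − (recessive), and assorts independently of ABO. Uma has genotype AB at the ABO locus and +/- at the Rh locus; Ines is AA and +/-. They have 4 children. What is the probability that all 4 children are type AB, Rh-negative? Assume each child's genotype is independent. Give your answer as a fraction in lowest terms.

1/4096

ABO cross AB × AA → 1/2 A, 1/2 AB.
Rh cross +/- × +/- → 3/4 Rh+, 1/4 Rh-; so P(type AB, Rh-negative) = 1/2 × 1/4 = 1/8 per child.
All 4 independent: (1/8)^4 = 1/4096.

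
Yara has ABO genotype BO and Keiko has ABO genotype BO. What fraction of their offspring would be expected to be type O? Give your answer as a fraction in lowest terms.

ABO cross BO × BO → offspring phenotypes: 1/4 O, 3/4 B.
So P(type O) = 1/4.

1/4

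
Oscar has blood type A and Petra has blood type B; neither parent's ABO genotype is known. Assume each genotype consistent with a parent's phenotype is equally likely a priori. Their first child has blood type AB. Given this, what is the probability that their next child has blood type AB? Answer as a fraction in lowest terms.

25/36

Possible genotypes: Oscar ∈ {AA, AO}; Petra ∈ {BB, BO}.
Weight each parental genotype pair by prior × P(type-AB child):
  AA × BB: posterior weight 4/9; P(next child type AB) = 1.
  AA × BO: posterior weight 2/9; P(next child type AB) = 1/2.
  AO × BB: posterior weight 2/9; P(next child type AB) = 1/2.
  AO × BO: posterior weight 1/9; P(next child type AB) = 1/4.
Weighted sum = 25/36.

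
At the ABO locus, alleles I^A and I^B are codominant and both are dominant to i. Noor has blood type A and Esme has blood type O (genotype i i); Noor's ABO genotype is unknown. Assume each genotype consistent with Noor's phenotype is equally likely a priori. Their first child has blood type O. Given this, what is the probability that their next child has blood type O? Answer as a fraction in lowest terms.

1/2

Possible genotypes: Noor ∈ {I^A I^A, I^A i}; Esme ∈ {i i}.
Weight each parental genotype pair by prior × P(type-O child):
  I^A i × i i: posterior weight 1; P(next child type O) = 1/2.
Weighted sum = 1/2.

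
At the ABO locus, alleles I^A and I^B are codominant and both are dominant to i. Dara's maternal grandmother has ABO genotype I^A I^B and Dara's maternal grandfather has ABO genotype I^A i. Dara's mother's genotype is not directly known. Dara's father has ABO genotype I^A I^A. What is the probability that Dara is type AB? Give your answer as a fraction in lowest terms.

Dara's mother's ABO genotype from I^A I^B × I^A i: 1/4 I^A I^A, 1/4 I^A I^B, 1/4 I^A i, 1/4 I^B i.
Crossing each possibility with the father I^A I^A and summing P(type AB): 1/4·0 + 1/4·1/2 + 1/4·0 + 1/4·1/2 = 1/4.

1/4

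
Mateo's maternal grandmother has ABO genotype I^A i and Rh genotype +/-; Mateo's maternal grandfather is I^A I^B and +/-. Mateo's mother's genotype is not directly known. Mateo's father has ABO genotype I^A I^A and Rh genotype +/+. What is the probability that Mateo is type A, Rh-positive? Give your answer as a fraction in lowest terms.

Mateo's mother's ABO genotype from I^A i × I^A I^B: 1/4 I^A I^A, 1/4 I^A I^B, 1/4 I^A i, 1/4 I^B i.
Crossing each possibility with the father I^A I^A and summing P(type A): 1/4·1 + 1/4·1/2 + 1/4·1 + 1/4·1/2 = 3/4.
Similarly for Rh via the mother's Rh distribution: P(Rh+) = 1.
Independent loci: 3/4 × 1 = 3/4.

3/4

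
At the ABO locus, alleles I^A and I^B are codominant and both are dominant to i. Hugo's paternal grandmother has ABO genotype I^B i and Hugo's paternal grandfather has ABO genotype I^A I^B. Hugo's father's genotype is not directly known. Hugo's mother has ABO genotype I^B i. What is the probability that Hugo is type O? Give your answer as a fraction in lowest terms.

Hugo's father's ABO genotype from I^B i × I^A I^B: 1/4 I^A I^B, 1/4 I^A i, 1/4 I^B I^B, 1/4 I^B i.
Crossing each possibility with the mother I^B i and summing P(type O): 1/4·0 + 1/4·1/4 + 1/4·0 + 1/4·1/4 = 1/8.

1/8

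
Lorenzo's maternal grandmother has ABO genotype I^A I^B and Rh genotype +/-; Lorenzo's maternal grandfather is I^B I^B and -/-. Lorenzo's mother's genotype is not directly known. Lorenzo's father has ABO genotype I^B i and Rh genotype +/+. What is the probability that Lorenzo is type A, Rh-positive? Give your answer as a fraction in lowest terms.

Lorenzo's mother's ABO genotype from I^A I^B × I^B I^B: 1/2 I^A I^B, 1/2 I^B I^B.
Crossing each possibility with the father I^B i and summing P(type A): 1/2·1/4 + 1/2·0 = 1/8.
Similarly for Rh via the mother's Rh distribution: P(Rh+) = 1.
Independent loci: 1/8 × 1 = 1/8.

1/8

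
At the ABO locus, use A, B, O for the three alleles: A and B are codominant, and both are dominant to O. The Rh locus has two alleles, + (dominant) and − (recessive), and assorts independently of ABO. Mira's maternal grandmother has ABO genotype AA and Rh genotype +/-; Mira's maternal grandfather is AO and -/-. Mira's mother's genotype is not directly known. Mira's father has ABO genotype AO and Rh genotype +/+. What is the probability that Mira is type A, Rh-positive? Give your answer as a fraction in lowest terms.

Mira's mother's ABO genotype from AA × AO: 1/2 AA, 1/2 AO.
Crossing each possibility with the father AO and summing P(type A): 1/2·1 + 1/2·3/4 = 7/8.
Similarly for Rh via the mother's Rh distribution: P(Rh+) = 1.
Independent loci: 7/8 × 1 = 7/8.

7/8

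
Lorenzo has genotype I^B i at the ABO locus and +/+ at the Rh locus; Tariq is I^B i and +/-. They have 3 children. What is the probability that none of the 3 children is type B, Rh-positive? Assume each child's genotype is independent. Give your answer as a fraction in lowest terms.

1/64

ABO cross I^B i × I^B i → 1/4 O, 3/4 B.
Rh cross +/+ × +/- → 1 Rh+; so P(type B, Rh-positive) = 3/4 × 1 = 3/4 per child.
P(not type B, Rh-positive) = 1/4 for one child; (1/4)^3 = 1/64.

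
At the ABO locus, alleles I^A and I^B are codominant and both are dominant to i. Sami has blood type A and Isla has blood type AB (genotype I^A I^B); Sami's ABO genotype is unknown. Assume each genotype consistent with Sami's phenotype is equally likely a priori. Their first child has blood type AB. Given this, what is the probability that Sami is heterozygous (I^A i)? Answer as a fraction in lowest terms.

1/3

Possible genotypes: Sami ∈ {I^A I^A, I^A i}; Isla ∈ {I^A I^B}.
Weight each parental genotype pair by prior × P(type-AB child):
  I^A I^A × I^A I^B: posterior weight 2/3.
  I^A i × I^A I^B: posterior weight 1/3.
Sum the posterior weight over pairs where Sami is I^A i: 1/3.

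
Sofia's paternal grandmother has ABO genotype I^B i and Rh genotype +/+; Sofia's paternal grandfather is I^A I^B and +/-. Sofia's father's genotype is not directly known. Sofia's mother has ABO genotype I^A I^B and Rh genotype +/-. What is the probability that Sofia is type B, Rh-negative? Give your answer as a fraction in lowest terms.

3/64

Sofia's father's ABO genotype from I^B i × I^A I^B: 1/4 I^A I^B, 1/4 I^A i, 1/4 I^B I^B, 1/4 I^B i.
Crossing each possibility with the mother I^A I^B and summing P(type B): 1/4·1/4 + 1/4·1/4 + 1/4·1/2 + 1/4·1/2 = 3/8.
Similarly for Rh via the father's Rh distribution: P(Rh-) = 1/8.
Independent loci: 3/8 × 1/8 = 3/64.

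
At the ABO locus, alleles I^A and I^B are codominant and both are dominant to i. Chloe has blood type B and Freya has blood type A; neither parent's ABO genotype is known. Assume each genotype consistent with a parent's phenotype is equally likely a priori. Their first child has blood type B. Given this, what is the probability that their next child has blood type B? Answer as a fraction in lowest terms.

5/12

Possible genotypes: Chloe ∈ {I^B I^B, I^B i}; Freya ∈ {I^A I^A, I^A i}.
Weight each parental genotype pair by prior × P(type-B child):
  I^B I^B × I^A i: posterior weight 2/3; P(next child type B) = 1/2.
  I^B i × I^A i: posterior weight 1/3; P(next child type B) = 1/4.
Weighted sum = 5/12.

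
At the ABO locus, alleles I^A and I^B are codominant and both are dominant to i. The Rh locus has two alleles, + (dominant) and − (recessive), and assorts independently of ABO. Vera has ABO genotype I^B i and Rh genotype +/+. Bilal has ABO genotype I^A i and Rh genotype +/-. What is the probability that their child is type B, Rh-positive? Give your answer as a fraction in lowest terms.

1/4

ABO cross I^B i × I^A i → offspring phenotypes: 1/4 O, 1/4 A, 1/4 B, 1/4 AB.
Rh cross +/+ × +/- → 1 Rh+.
Independent loci: P(type B, Rh-positive) = 1/4 × 1 = 1/4.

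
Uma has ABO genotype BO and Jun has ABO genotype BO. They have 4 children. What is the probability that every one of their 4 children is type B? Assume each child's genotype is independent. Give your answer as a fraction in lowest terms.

81/256

ABO cross BO × BO → 1/4 O, 3/4 B.
So P(type B) = 3/4 per child.
All 4 independent: (3/4)^4 = 81/256.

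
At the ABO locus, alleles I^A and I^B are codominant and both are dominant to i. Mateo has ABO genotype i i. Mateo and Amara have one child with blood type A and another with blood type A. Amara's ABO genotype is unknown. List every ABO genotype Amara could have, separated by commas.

For each candidate genotype of Amara, check whether crossing it with i i can produce every observed child phenotype.
  I^A I^A → possible child types {A} ✓
  I^A I^B → possible child types {A, B} ✓
  I^A i → possible child types {O, A} ✓
  I^B I^B → possible child types {B} ✗
  I^B i → possible child types {O, B} ✗
  i i → possible child types {O} ✗

I^A I^A, I^A I^B, I^A i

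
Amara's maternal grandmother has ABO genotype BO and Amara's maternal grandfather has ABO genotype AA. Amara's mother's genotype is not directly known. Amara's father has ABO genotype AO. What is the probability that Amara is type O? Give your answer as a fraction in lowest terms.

1/8

Amara's mother's ABO genotype from BO × AA: 1/2 AB, 1/2 AO.
Crossing each possibility with the father AO and summing P(type O): 1/2·0 + 1/2·1/4 = 1/8.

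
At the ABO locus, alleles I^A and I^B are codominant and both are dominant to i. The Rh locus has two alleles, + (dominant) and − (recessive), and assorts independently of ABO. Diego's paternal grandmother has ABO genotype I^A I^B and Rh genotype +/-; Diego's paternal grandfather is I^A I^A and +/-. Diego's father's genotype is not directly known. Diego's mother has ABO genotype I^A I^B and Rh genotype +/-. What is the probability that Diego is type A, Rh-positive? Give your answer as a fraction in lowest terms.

Diego's father's ABO genotype from I^A I^B × I^A I^A: 1/2 I^A I^A, 1/2 I^A I^B.
Crossing each possibility with the mother I^A I^B and summing P(type A): 1/2·1/2 + 1/2·1/4 = 3/8.
Similarly for Rh via the father's Rh distribution: P(Rh+) = 3/4.
Independent loci: 3/8 × 3/4 = 9/32.

9/32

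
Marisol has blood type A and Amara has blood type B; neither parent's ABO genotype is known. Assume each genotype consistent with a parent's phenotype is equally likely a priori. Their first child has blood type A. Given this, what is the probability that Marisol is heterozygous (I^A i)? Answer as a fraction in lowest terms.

1/3

Possible genotypes: Marisol ∈ {I^A I^A, I^A i}; Amara ∈ {I^B I^B, I^B i}.
Weight each parental genotype pair by prior × P(type-A child):
  I^A I^A × I^B i: posterior weight 2/3.
  I^A i × I^B i: posterior weight 1/3.
Sum the posterior weight over pairs where Marisol is I^A i: 1/3.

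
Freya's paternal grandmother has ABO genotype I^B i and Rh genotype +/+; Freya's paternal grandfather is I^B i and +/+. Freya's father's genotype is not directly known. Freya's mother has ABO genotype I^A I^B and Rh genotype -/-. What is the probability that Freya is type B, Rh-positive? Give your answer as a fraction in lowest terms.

Freya's father's ABO genotype from I^B i × I^B i: 1/4 I^B I^B, 1/2 I^B i, 1/4 i i.
Crossing each possibility with the mother I^A I^B and summing P(type B): 1/4·1/2 + 1/2·1/2 + 1/4·1/2 = 1/2.
Similarly for Rh via the father's Rh distribution: P(Rh+) = 1.
Independent loci: 1/2 × 1 = 1/2.

1/2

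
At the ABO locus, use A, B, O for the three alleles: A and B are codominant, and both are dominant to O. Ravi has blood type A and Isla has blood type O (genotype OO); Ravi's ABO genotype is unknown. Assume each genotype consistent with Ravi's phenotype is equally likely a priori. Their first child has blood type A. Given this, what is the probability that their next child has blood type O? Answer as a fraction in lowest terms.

1/6

Possible genotypes: Ravi ∈ {AA, AO}; Isla ∈ {OO}.
Weight each parental genotype pair by prior × P(type-A child):
  AA × OO: posterior weight 2/3; P(next child type O) = 0.
  AO × OO: posterior weight 1/3; P(next child type O) = 1/2.
Weighted sum = 1/6.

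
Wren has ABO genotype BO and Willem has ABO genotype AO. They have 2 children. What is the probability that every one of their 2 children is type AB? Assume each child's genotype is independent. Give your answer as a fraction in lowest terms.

ABO cross BO × AO → 1/4 O, 1/4 A, 1/4 B, 1/4 AB.
So P(type AB) = 1/4 per child.
All 2 independent: (1/4)^2 = 1/16.

1/16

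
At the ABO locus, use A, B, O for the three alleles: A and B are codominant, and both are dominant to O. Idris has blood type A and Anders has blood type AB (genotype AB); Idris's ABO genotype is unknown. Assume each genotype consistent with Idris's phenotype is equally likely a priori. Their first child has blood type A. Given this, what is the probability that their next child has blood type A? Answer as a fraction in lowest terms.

Possible genotypes: Idris ∈ {AA, AO}; Anders ∈ {AB}.
Weight each parental genotype pair by prior × P(type-A child):
  AA × AB: posterior weight 1/2; P(next child type A) = 1/2.
  AO × AB: posterior weight 1/2; P(next child type A) = 1/2.
Weighted sum = 1/2.

1/2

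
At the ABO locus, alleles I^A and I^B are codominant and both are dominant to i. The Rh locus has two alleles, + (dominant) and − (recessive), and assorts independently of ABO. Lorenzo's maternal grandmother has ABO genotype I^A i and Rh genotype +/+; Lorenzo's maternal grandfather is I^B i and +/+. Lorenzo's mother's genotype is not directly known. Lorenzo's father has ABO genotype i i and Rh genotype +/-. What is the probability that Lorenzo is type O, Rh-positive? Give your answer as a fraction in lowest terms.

1/2

Lorenzo's mother's ABO genotype from I^A i × I^B i: 1/4 I^A I^B, 1/4 I^A i, 1/4 I^B i, 1/4 i i.
Crossing each possibility with the father i i and summing P(type O): 1/4·0 + 1/4·1/2 + 1/4·1/2 + 1/4·1 = 1/2.
Similarly for Rh via the mother's Rh distribution: P(Rh+) = 1.
Independent loci: 1/2 × 1 = 1/2.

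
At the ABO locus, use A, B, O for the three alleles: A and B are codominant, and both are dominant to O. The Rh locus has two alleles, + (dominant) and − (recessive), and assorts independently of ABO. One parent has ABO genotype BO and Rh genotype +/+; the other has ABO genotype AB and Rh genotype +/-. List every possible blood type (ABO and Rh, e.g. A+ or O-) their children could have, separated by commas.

Gametes from BO × AB give offspring ABO genotypes AB, AO, BB, BO, i.e. phenotypes A, B, AB.
Rh cross +/+ × +/- → phenotypes Rh+.
Combining independently: A+, B+, AB+.

A+, B+, AB+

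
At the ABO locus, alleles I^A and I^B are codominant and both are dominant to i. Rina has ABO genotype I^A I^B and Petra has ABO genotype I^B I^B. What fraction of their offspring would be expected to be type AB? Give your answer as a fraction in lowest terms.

1/2

ABO cross I^A I^B × I^B I^B → offspring phenotypes: 1/2 B, 1/2 AB.
So P(type AB) = 1/2.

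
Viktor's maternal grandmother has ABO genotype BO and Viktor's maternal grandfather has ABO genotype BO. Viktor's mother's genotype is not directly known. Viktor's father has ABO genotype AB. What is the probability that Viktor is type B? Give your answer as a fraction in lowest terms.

1/2

Viktor's mother's ABO genotype from BO × BO: 1/4 BB, 1/2 BO, 1/4 OO.
Crossing each possibility with the father AB and summing P(type B): 1/4·1/2 + 1/2·1/2 + 1/4·1/2 = 1/2.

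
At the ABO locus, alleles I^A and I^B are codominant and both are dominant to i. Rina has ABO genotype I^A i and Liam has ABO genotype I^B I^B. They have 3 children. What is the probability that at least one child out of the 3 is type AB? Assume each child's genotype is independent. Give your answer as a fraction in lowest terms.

ABO cross I^A i × I^B I^B → 1/2 B, 1/2 AB.
So P(type AB) = 1/2 per child.
P(none) = (1/2)^3 = 1/8; P(at least one) = 1 − 1/8 = 7/8.

7/8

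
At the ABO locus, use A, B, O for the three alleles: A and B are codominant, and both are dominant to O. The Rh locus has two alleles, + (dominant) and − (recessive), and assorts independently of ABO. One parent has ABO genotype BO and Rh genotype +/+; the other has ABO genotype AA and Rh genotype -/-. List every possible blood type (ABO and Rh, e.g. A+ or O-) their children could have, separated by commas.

Gametes from BO × AA give offspring ABO genotypes AB, AO, i.e. phenotypes A, AB.
Rh cross +/+ × -/- → phenotypes Rh+.
Combining independently: A+, AB+.

A+, AB+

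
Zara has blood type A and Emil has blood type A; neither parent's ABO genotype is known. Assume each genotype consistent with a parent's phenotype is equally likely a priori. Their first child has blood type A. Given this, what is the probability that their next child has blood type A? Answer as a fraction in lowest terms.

19/20

Possible genotypes: Zara ∈ {I^A I^A, I^A i}; Emil ∈ {I^A I^A, I^A i}.
Weight each parental genotype pair by prior × P(type-A child):
  I^A I^A × I^A I^A: posterior weight 4/15; P(next child type A) = 1.
  I^A I^A × I^A i: posterior weight 4/15; P(next child type A) = 1.
  I^A i × I^A I^A: posterior weight 4/15; P(next child type A) = 1.
  I^A i × I^A i: posterior weight 1/5; P(next child type A) = 3/4.
Weighted sum = 19/20.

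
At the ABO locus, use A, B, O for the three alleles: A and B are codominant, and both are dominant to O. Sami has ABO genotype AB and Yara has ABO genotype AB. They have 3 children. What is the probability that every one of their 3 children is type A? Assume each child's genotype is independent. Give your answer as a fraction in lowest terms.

ABO cross AB × AB → 1/4 A, 1/4 B, 1/2 AB.
So P(type A) = 1/4 per child.
All 3 independent: (1/4)^3 = 1/64.

1/64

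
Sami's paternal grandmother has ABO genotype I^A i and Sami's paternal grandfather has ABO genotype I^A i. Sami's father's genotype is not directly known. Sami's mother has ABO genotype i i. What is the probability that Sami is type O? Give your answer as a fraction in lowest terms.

1/2

Sami's father's ABO genotype from I^A i × I^A i: 1/4 I^A I^A, 1/2 I^A i, 1/4 i i.
Crossing each possibility with the mother i i and summing P(type O): 1/4·0 + 1/2·1/2 + 1/4·1 = 1/2.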